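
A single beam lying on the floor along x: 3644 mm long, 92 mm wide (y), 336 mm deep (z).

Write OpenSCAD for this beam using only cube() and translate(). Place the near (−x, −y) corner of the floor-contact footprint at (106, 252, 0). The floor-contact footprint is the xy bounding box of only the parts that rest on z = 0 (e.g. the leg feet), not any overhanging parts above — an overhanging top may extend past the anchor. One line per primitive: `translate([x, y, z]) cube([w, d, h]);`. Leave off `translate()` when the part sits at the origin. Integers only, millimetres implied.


translate([106, 252, 0]) cube([3644, 92, 336]);


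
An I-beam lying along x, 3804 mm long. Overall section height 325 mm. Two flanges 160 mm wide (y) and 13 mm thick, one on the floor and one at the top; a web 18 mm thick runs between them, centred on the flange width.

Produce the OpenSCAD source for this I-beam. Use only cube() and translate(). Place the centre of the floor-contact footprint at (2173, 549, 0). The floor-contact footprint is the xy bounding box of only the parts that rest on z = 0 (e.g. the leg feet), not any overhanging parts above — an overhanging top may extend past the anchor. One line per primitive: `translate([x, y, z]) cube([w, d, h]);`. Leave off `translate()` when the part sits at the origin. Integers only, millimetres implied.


translate([271, 469, 0]) cube([3804, 160, 13]);
translate([271, 540, 13]) cube([3804, 18, 299]);
translate([271, 469, 312]) cube([3804, 160, 13]);


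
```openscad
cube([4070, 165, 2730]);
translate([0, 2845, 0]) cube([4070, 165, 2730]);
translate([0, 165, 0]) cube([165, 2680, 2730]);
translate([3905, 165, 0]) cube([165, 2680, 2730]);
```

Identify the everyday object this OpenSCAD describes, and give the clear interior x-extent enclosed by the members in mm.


A house (or room) frame. The interior width is 3740 mm.

Four 2730 mm walls enclosing a rectangle with no floor or roof — a room or house frame. Outside width is 4070 mm and wall thickness is 165 mm, so the interior width is 4070 − 2 × 165 = 3740 mm.


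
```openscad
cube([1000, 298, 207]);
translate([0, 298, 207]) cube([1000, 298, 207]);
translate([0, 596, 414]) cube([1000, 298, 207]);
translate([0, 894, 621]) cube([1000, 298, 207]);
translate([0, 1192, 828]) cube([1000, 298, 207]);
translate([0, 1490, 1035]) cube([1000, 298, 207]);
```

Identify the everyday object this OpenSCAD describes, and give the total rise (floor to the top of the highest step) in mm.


A staircase. The total rise is 1242 mm.

6 identical blocks, each offset up and back from the previous — a staircase. Each step is 207 mm tall and there are 6 of them, so the total rise is 6 × 207 = 1242 mm.


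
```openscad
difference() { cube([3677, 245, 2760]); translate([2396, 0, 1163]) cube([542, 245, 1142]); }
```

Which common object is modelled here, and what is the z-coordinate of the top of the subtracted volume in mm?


A wall with a window opening. The window head height is 2305 mm.

A wall with a rectangular opening subtracted — a window. Sill at z = 1163, opening 1142 mm tall, so the head is at 1163 + 1142 = 2305 mm.


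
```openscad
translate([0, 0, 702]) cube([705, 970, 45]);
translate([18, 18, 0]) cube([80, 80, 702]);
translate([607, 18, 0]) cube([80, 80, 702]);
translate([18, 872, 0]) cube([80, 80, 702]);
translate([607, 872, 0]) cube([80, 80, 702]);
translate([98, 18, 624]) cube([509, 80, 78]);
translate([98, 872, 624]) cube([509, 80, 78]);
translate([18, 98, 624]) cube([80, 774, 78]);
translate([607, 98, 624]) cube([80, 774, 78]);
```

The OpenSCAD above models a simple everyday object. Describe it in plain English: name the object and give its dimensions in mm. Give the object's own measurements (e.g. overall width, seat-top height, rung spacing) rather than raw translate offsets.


A rectangular dining table. The top is 705×970×45 mm with its upper surface at z = 747 mm. It stands on four 80×80 mm square legs, each inset 18 mm from the nearest pair of top edges, running from the floor to the underside of the top. Four apron rails, 80 mm thick and 78 mm tall, run between adjacent legs with their top edges flush with the underside of the top and their outer faces flush with the legs' outer faces.


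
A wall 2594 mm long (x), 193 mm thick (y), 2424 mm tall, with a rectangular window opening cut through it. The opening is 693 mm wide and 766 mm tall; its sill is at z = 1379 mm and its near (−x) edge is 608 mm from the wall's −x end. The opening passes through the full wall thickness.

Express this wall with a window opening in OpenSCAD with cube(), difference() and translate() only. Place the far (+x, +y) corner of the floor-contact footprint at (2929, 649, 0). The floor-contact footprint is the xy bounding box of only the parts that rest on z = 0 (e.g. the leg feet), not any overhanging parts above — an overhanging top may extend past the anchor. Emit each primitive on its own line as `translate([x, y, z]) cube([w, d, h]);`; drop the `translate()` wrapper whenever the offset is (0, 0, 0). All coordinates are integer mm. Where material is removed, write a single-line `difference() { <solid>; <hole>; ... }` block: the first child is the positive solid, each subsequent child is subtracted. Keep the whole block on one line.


difference() { translate([335, 456, 0]) cube([2594, 193, 2424]); translate([943, 456, 1379]) cube([693, 193, 766]); }


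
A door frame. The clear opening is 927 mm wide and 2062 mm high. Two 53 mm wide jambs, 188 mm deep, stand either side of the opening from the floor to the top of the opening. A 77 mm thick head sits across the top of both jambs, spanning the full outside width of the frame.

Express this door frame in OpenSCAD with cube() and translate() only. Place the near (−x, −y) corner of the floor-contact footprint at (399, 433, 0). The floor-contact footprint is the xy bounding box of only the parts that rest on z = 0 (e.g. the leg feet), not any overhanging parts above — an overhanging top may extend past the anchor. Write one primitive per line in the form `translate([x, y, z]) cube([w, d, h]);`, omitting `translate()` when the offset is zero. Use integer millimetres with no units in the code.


translate([399, 433, 0]) cube([53, 188, 2062]);
translate([1379, 433, 0]) cube([53, 188, 2062]);
translate([399, 433, 2062]) cube([1033, 188, 77]);


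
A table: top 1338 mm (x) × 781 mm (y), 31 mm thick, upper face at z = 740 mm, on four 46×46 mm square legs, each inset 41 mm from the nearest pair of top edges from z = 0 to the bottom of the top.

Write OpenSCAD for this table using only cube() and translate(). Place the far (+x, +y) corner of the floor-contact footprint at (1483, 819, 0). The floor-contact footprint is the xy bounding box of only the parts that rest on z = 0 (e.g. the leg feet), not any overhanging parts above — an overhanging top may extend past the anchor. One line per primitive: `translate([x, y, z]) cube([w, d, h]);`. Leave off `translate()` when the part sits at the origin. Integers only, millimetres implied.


// leg_h = 740 - 31 = 709
translate([186, 79, 709]) cube([1338, 781, 31]);
translate([227, 120, 0]) cube([46, 46, 709]);
translate([1437, 120, 0]) cube([46, 46, 709]);
translate([227, 773, 0]) cube([46, 46, 709]);
translate([1437, 773, 0]) cube([46, 46, 709]);


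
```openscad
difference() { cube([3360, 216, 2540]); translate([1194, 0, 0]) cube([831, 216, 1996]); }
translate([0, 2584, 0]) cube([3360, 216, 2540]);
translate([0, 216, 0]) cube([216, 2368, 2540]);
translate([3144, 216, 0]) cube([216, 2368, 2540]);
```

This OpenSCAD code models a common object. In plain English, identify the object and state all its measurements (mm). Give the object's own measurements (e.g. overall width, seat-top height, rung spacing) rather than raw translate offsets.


A single room: four walls, each 2540 mm tall and 216 mm thick, enclosing an outside footprint 3360×2800 mm (x × y), no floor or roof. The front and back walls (−y and +y sides) run the full x-width; the side walls fit between their inner faces. A door opening 831 mm wide and 1996 mm tall is cut through the front wall from the floor up, its −x edge 1194 mm from the wall's −x end.


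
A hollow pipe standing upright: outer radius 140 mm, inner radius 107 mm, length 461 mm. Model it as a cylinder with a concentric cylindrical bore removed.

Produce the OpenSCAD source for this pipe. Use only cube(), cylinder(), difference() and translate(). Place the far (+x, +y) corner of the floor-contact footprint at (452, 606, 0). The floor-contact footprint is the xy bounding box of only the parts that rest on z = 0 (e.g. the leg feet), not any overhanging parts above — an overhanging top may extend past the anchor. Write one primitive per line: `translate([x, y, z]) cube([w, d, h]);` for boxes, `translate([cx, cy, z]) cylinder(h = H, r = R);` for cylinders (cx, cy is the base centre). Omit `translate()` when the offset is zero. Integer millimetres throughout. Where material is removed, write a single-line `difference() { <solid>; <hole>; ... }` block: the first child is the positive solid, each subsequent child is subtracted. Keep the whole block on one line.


difference() { translate([312, 466, 0]) cylinder(h = 461, r = 140); translate([312, 466, 0]) cylinder(h = 461, r = 107); }


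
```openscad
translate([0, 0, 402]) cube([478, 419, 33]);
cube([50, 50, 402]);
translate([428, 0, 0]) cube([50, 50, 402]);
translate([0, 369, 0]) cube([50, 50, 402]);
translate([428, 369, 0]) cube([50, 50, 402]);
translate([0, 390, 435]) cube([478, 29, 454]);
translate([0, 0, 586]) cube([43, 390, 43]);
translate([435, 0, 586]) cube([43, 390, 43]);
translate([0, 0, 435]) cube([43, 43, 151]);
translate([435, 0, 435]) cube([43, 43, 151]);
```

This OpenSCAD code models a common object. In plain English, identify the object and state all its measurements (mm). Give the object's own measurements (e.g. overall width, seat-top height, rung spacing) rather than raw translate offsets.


A chair. The seat is a 478×419×33 mm slab with its top at z = 435 mm, on four 50×50 mm corner legs (flush with the seat edges, standing on z = 0). A flat backrest 29 mm thick, 454 mm tall, spans the full seat width and rises from the seat top along its +y edge, rear face flush with the rear of the seat. Two armrests of 43×43 mm section run along each side from the seat's front edge to the front of the backrest, top faces 194 mm above the seat top and outer faces flush with the seat's x-edges; a 43×43 mm post under the front of each armrest stands on the seat at the front corner.


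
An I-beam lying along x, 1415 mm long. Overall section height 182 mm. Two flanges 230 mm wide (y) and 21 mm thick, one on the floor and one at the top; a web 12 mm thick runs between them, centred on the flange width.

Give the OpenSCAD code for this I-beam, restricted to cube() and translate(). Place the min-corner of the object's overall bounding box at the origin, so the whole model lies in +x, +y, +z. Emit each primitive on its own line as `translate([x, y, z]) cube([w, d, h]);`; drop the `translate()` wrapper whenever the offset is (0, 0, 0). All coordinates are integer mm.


cube([1415, 230, 21]);
translate([0, 109, 21]) cube([1415, 12, 140]);
translate([0, 0, 161]) cube([1415, 230, 21]);


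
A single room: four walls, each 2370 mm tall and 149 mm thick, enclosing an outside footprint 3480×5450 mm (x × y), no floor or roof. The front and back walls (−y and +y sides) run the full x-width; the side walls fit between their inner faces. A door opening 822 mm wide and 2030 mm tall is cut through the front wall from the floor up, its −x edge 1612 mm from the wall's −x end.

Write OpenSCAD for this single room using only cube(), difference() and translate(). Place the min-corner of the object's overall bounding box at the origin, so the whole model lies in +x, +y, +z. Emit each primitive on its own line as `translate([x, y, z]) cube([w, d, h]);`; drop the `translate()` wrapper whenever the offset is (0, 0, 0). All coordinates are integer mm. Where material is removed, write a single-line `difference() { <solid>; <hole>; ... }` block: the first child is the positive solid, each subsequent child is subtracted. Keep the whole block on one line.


difference() { cube([3480, 149, 2370]); translate([1612, 0, 0]) cube([822, 149, 2030]); }
translate([0, 5301, 0]) cube([3480, 149, 2370]);
translate([0, 149, 0]) cube([149, 5152, 2370]);
translate([3331, 149, 0]) cube([149, 5152, 2370]);


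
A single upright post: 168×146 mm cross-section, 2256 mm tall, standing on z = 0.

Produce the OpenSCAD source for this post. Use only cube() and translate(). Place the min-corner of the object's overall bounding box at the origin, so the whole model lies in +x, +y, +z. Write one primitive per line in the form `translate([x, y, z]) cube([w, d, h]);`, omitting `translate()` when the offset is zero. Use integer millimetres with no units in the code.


cube([168, 146, 2256]);


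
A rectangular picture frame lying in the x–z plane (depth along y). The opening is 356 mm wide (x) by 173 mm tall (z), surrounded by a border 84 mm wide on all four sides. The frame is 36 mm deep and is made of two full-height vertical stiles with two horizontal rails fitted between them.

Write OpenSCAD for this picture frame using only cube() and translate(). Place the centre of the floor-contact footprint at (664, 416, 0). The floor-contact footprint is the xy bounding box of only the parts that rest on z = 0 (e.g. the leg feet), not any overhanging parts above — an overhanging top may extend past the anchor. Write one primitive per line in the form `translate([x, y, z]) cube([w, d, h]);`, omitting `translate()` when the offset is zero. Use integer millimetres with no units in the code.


translate([402, 398, 0]) cube([84, 36, 341]);
translate([842, 398, 0]) cube([84, 36, 341]);
translate([486, 398, 0]) cube([356, 36, 84]);
translate([486, 398, 257]) cube([356, 36, 84]);


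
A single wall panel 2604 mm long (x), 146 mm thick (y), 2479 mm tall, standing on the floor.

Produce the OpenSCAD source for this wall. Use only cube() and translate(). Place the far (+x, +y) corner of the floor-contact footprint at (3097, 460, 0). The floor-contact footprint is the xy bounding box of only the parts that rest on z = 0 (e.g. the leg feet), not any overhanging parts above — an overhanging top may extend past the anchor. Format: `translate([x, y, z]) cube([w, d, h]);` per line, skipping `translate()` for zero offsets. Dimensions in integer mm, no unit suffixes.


translate([493, 314, 0]) cube([2604, 146, 2479]);


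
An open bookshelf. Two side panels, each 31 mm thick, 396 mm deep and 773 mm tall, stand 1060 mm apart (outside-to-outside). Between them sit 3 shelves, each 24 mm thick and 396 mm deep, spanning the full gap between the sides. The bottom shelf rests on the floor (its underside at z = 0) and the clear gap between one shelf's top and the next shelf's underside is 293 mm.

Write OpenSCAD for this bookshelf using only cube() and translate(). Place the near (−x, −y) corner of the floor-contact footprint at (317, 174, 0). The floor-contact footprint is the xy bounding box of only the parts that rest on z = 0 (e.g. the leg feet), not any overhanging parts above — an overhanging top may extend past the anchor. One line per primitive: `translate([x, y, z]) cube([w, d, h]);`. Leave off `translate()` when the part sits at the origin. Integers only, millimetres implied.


translate([317, 174, 0]) cube([31, 396, 773]);
translate([1346, 174, 0]) cube([31, 396, 773]);
translate([348, 174, 0]) cube([998, 396, 24]);
translate([348, 174, 317]) cube([998, 396, 24]);
translate([348, 174, 634]) cube([998, 396, 24]);


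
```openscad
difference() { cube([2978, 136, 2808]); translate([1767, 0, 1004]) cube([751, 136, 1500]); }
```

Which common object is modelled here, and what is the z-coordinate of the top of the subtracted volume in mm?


A wall with a window opening. The window head height is 2504 mm.

A wall with a rectangular opening subtracted — a window. Sill at z = 1004, opening 1500 mm tall, so the head is at 1004 + 1500 = 2504 mm.


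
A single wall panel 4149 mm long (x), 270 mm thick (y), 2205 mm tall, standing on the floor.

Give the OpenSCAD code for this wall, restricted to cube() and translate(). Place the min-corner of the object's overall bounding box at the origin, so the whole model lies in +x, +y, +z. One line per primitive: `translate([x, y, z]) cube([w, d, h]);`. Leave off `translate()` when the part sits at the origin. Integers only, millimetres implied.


cube([4149, 270, 2205]);


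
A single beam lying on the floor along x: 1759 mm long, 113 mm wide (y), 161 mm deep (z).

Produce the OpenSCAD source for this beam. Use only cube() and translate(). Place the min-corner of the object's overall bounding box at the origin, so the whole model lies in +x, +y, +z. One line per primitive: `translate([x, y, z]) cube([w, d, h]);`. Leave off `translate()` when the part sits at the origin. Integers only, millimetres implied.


cube([1759, 113, 161]);


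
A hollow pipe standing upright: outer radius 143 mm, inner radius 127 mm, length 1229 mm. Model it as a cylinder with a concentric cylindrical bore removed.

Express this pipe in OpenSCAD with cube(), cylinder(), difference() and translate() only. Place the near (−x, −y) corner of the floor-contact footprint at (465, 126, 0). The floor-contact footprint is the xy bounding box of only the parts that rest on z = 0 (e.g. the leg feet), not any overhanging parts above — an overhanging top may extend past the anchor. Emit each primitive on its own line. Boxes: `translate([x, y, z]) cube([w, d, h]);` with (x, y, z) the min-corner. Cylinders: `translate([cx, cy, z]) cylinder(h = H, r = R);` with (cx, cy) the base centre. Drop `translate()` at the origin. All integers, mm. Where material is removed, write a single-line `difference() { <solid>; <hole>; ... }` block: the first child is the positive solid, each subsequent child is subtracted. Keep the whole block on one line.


difference() { translate([608, 269, 0]) cylinder(h = 1229, r = 143); translate([608, 269, 0]) cylinder(h = 1229, r = 127); }


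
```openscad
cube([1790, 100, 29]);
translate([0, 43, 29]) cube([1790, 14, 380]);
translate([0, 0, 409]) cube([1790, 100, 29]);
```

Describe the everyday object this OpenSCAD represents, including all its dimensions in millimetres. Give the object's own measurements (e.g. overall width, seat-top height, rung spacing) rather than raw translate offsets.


An I-beam lying along x, 1790 mm long. Overall section height 438 mm. Two flanges 100 mm wide (y) and 29 mm thick, one on the floor and one at the top; a web 14 mm thick runs between them, centred on the flange width.


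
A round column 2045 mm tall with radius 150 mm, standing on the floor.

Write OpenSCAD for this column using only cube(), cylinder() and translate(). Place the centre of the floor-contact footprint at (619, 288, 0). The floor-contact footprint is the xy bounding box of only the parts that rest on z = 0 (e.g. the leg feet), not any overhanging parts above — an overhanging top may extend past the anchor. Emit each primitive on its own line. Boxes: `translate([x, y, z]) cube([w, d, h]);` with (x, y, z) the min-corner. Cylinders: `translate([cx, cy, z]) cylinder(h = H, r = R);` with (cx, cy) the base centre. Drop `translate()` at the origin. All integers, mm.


translate([619, 288, 0]) cylinder(h = 2045, r = 150);


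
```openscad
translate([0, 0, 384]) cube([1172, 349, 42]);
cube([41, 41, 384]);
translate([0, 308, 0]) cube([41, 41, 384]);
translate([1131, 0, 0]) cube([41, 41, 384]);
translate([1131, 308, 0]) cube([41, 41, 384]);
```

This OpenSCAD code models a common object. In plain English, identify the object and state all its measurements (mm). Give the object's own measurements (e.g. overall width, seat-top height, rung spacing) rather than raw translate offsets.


A bench: a 1172×349 mm seat slab, 42 mm thick, top at z = 426 mm, on four 41×41 mm square legs flush with the seat corners and standing on z = 0.


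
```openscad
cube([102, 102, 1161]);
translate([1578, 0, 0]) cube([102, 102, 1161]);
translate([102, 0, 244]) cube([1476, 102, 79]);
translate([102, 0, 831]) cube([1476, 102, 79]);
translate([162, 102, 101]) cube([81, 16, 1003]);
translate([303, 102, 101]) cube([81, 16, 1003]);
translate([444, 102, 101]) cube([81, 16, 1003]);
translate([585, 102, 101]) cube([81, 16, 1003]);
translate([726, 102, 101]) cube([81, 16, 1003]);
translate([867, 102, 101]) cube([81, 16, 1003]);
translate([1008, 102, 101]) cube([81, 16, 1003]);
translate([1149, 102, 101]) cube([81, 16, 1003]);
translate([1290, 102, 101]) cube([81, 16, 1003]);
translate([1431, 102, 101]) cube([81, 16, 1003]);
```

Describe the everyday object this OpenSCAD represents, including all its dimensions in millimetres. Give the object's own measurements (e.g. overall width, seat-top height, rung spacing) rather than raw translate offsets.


A fence section. Two 102×102 mm posts, 1161 mm tall, stand on the floor with a clear span of 1476 mm between their inner faces. Two horizontal rails of 102×79 mm section span the gap between the posts with their undersides at z = 244 mm and z = 831 mm, flush with the posts' −y face. 10 pickets, each 81 mm wide, 16 mm thick and 1003 mm tall, are fixed to the +y face of the rails with their bottoms at z = 101 mm, spaced across the span with a 60 mm gap after the −x post and between neighbouring pickets, with 66 mm left before the +x post.


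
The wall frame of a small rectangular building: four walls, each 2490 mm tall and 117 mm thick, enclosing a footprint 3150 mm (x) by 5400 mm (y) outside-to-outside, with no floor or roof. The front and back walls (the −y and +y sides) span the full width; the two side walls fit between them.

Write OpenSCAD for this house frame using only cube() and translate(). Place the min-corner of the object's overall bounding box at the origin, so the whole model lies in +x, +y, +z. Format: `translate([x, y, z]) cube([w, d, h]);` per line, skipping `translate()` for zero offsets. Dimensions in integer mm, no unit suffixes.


cube([3150, 117, 2490]);
translate([0, 5283, 0]) cube([3150, 117, 2490]);
translate([0, 117, 0]) cube([117, 5166, 2490]);
translate([3033, 117, 0]) cube([117, 5166, 2490]);


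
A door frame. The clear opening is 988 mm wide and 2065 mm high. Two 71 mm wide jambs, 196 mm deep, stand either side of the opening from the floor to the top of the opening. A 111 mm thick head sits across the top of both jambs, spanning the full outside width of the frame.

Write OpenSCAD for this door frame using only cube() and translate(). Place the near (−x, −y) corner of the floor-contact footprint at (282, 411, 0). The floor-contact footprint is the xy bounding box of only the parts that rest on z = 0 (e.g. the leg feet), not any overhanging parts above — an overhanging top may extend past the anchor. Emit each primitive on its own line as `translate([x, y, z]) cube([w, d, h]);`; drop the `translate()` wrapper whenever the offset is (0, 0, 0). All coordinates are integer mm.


translate([282, 411, 0]) cube([71, 196, 2065]);
translate([1341, 411, 0]) cube([71, 196, 2065]);
translate([282, 411, 2065]) cube([1130, 196, 111]);


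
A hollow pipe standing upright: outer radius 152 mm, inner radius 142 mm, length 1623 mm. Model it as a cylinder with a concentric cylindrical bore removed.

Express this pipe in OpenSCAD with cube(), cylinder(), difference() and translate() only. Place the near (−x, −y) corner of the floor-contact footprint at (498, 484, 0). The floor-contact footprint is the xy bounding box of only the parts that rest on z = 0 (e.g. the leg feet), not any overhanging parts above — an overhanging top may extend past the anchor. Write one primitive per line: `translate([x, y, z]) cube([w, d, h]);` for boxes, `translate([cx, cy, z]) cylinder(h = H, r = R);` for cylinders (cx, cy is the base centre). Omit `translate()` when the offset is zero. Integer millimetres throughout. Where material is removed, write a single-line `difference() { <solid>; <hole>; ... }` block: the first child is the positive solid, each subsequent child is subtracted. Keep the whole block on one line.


difference() { translate([650, 636, 0]) cylinder(h = 1623, r = 152); translate([650, 636, 0]) cylinder(h = 1623, r = 142); }


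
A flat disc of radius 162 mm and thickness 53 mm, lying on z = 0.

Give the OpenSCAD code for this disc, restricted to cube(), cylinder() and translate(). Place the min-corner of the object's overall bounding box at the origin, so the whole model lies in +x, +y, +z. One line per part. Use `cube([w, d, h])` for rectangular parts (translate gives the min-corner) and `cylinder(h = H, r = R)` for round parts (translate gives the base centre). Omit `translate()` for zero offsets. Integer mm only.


translate([162, 162, 0]) cylinder(h = 53, r = 162);


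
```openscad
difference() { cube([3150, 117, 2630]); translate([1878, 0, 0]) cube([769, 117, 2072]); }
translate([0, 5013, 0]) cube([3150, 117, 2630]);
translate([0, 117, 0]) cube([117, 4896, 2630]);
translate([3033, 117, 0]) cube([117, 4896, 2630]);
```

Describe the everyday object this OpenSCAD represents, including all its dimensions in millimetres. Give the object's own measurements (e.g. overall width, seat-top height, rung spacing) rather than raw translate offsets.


A single room: four walls, each 2630 mm tall and 117 mm thick, enclosing an outside footprint 3150×5130 mm (x × y), no floor or roof. The front and back walls (−y and +y sides) run the full x-width; the side walls fit between their inner faces. A door opening 769 mm wide and 2072 mm tall is cut through the front wall from the floor up, its −x edge 1878 mm from the wall's −x end.


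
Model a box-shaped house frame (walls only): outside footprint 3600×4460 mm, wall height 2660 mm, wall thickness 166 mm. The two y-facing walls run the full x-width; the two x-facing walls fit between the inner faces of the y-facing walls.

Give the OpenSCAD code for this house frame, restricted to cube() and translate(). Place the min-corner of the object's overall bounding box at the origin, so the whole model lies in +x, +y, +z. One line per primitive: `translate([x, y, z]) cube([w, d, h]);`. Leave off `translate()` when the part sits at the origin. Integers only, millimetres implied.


cube([3600, 166, 2660]);
translate([0, 4294, 0]) cube([3600, 166, 2660]);
translate([0, 166, 0]) cube([166, 4128, 2660]);
translate([3434, 166, 0]) cube([166, 4128, 2660]);


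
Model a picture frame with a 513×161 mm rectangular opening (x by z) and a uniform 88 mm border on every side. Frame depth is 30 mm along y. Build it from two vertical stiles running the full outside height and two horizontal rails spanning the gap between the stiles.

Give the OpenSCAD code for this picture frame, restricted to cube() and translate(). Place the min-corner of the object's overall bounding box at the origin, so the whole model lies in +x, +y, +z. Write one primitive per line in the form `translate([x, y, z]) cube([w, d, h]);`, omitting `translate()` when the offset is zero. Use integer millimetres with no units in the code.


cube([88, 30, 337]);
translate([601, 0, 0]) cube([88, 30, 337]);
translate([88, 0, 0]) cube([513, 30, 88]);
translate([88, 0, 249]) cube([513, 30, 88]);


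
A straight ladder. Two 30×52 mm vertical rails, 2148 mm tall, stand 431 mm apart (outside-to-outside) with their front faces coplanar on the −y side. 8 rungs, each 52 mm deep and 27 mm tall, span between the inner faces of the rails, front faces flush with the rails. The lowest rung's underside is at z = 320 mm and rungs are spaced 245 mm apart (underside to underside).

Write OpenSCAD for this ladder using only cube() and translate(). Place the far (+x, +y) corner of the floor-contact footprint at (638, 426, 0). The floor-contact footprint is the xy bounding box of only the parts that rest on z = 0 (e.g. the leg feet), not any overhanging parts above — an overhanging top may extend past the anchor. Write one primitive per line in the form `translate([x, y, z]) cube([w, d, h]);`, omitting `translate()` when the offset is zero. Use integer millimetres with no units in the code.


translate([207, 374, 0]) cube([30, 52, 2148]);
translate([608, 374, 0]) cube([30, 52, 2148]);
translate([237, 374, 320]) cube([371, 52, 27]);
translate([237, 374, 565]) cube([371, 52, 27]);
translate([237, 374, 810]) cube([371, 52, 27]);
translate([237, 374, 1055]) cube([371, 52, 27]);
translate([237, 374, 1300]) cube([371, 52, 27]);
translate([237, 374, 1545]) cube([371, 52, 27]);
translate([237, 374, 1790]) cube([371, 52, 27]);
translate([237, 374, 2035]) cube([371, 52, 27]);


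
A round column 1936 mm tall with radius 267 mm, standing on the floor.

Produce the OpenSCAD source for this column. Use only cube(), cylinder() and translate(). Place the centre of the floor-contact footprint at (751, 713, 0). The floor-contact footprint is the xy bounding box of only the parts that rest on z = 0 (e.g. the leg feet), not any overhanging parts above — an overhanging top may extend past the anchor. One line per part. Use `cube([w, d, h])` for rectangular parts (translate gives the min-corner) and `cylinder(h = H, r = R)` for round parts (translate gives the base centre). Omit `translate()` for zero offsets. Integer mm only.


translate([751, 713, 0]) cylinder(h = 1936, r = 267);


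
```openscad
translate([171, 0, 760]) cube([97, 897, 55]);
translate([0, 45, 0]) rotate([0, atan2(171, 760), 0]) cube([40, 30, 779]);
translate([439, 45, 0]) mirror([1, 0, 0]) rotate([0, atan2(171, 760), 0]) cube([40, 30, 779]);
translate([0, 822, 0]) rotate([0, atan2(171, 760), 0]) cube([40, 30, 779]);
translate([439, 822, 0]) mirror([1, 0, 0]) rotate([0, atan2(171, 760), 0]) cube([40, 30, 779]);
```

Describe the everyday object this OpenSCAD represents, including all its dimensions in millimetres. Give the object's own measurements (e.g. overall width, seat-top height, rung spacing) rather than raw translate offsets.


A sawhorse. A 97×897×55 mm beam (x, y, z) sits on two A-frame leg pairs. Each pair is two raked legs of 40×30 mm section (30 mm along y) splaying symmetrically in x. Each leg rises 760 mm vertically over 171 mm of horizontal reach and is 779 mm long along its own axis. Every leg's outer bottom edge rests on the floor and its outer top edge meets a bottom edge of the beam — the left legs (tilting toward +x) meet the beam's −x bottom edge, the right legs (their mirror images, tilting toward −x) meet its +x bottom edge — so the leg tops tuck under the beam, the beam's underside is 760 mm above the floor, and the feet are 439 mm apart outside-to-outside with the beam centred between them. The two leg pairs are set in 45 mm from either end of the beam.


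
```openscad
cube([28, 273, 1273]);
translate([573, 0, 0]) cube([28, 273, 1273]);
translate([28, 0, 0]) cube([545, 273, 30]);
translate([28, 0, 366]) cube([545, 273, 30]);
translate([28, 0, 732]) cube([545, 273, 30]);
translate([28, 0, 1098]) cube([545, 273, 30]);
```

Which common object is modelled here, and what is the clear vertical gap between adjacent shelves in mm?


A bookshelf. The clear shelf gap is 336 mm.

Two tall side panels with 4 horizontal boards between them — a bookshelf. The first two shelf undersides are at z = 0 and z = 366; with shelf thickness 30, the clear gap is 366 − 0 − 30 = 336 mm.


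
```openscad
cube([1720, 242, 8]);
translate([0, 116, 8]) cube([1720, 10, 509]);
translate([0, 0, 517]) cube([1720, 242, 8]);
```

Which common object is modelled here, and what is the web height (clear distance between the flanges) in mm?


An I-beam. The web height is 509 mm.

Two wide flanges with a thin centred web — an I-beam. Overall 525 mm minus two 8 mm flanges gives a web of 525 − 2·8 = 509 mm.


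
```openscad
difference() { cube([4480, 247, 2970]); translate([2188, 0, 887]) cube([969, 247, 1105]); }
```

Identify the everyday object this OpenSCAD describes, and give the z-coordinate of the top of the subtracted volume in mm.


A wall with a window opening. The window head height is 1992 mm.

A wall with a rectangular opening subtracted — a window. Sill at z = 887, opening 1105 mm tall, so the head is at 887 + 1105 = 1992 mm.


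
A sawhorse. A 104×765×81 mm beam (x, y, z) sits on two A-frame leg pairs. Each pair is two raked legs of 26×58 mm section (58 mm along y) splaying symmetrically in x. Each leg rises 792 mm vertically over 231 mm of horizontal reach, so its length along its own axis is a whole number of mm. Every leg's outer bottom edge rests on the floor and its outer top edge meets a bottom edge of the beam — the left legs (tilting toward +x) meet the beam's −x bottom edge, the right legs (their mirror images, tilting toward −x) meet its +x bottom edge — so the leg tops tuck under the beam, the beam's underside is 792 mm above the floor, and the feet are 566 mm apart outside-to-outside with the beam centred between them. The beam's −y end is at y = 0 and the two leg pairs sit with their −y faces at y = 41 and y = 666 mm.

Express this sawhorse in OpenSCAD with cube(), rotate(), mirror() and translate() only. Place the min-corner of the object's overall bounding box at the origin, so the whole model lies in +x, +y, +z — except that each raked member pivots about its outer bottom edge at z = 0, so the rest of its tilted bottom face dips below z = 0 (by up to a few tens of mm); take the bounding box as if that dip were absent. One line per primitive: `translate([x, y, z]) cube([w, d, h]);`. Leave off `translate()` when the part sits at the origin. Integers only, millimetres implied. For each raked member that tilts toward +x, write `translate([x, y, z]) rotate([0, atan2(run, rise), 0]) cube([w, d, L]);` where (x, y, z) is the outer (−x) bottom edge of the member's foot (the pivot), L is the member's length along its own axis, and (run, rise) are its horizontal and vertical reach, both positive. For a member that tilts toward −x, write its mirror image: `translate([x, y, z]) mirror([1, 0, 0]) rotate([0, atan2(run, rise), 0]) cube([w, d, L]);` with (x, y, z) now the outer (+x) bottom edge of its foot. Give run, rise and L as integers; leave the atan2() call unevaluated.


// leg length = √(231² + 792²) = 825
// right-leg outer foot x = 2·231 + 104 = 566
// beam min-corner = (231, 0, 792)
translate([231, 0, 792]) cube([104, 765, 81]);
translate([0, 41, 0]) rotate([0, atan2(231, 792), 0]) cube([26, 58, 825]);
translate([566, 41, 0]) mirror([1, 0, 0]) rotate([0, atan2(231, 792), 0]) cube([26, 58, 825]);
translate([0, 666, 0]) rotate([0, atan2(231, 792), 0]) cube([26, 58, 825]);
translate([566, 666, 0]) mirror([1, 0, 0]) rotate([0, atan2(231, 792), 0]) cube([26, 58, 825]);


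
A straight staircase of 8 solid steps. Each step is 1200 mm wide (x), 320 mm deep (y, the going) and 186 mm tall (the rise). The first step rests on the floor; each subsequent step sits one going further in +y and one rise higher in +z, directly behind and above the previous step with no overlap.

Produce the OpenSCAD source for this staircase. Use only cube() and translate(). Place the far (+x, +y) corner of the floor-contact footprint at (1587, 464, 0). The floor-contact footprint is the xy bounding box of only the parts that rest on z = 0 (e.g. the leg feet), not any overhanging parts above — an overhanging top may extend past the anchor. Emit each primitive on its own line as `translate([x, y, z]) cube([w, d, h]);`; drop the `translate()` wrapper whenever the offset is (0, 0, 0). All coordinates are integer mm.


translate([387, 144, 0]) cube([1200, 320, 186]);
translate([387, 464, 186]) cube([1200, 320, 186]);
translate([387, 784, 372]) cube([1200, 320, 186]);
translate([387, 1104, 558]) cube([1200, 320, 186]);
translate([387, 1424, 744]) cube([1200, 320, 186]);
translate([387, 1744, 930]) cube([1200, 320, 186]);
translate([387, 2064, 1116]) cube([1200, 320, 186]);
translate([387, 2384, 1302]) cube([1200, 320, 186]);


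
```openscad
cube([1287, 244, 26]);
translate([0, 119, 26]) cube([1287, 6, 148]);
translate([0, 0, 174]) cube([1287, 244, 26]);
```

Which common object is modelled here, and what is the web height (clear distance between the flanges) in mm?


An I-beam. The web height is 148 mm.

Two wide flanges with a thin centred web — an I-beam. Overall 200 mm minus two 26 mm flanges gives a web of 200 − 2·26 = 148 mm.


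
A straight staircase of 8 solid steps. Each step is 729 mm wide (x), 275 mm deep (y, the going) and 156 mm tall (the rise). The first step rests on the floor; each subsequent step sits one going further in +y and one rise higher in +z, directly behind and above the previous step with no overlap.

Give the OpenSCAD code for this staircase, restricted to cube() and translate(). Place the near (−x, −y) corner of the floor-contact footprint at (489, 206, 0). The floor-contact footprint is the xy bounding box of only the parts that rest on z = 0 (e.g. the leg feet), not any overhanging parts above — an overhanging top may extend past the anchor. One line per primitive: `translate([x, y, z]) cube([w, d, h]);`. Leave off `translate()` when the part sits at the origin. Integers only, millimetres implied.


translate([489, 206, 0]) cube([729, 275, 156]);
translate([489, 481, 156]) cube([729, 275, 156]);
translate([489, 756, 312]) cube([729, 275, 156]);
translate([489, 1031, 468]) cube([729, 275, 156]);
translate([489, 1306, 624]) cube([729, 275, 156]);
translate([489, 1581, 780]) cube([729, 275, 156]);
translate([489, 1856, 936]) cube([729, 275, 156]);
translate([489, 2131, 1092]) cube([729, 275, 156]);


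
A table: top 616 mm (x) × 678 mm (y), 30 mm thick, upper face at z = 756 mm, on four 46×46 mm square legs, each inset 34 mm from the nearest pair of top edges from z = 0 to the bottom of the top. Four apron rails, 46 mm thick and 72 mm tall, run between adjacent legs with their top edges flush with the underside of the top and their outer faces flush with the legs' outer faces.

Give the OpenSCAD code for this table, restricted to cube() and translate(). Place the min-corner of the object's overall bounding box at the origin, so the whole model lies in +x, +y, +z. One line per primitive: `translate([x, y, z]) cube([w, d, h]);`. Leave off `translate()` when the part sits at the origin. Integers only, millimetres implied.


translate([0, 0, 726]) cube([616, 678, 30]);
translate([34, 34, 0]) cube([46, 46, 726]);
translate([536, 34, 0]) cube([46, 46, 726]);
translate([34, 598, 0]) cube([46, 46, 726]);
translate([536, 598, 0]) cube([46, 46, 726]);
translate([80, 34, 654]) cube([456, 46, 72]);
translate([80, 598, 654]) cube([456, 46, 72]);
translate([34, 80, 654]) cube([46, 518, 72]);
translate([536, 80, 654]) cube([46, 518, 72]);


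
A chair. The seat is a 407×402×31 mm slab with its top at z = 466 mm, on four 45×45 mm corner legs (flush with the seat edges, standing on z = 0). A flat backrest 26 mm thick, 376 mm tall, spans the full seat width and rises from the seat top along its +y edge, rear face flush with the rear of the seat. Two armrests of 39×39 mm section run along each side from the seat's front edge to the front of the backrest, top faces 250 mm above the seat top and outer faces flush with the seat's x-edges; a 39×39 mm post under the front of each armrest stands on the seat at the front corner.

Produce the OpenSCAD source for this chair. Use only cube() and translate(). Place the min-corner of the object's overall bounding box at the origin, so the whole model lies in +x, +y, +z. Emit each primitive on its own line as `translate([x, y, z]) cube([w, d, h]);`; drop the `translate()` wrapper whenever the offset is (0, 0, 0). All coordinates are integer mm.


// leg_h = 466 - 31 = 435
// arm post h = 250 - 39 = 211
translate([0, 0, 435]) cube([407, 402, 31]);
cube([45, 45, 435]);
translate([362, 0, 0]) cube([45, 45, 435]);
translate([0, 357, 0]) cube([45, 45, 435]);
translate([362, 357, 0]) cube([45, 45, 435]);
translate([0, 376, 466]) cube([407, 26, 376]);
translate([0, 0, 677]) cube([39, 376, 39]);
translate([368, 0, 677]) cube([39, 376, 39]);
translate([0, 0, 466]) cube([39, 39, 211]);
translate([368, 0, 466]) cube([39, 39, 211]);
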